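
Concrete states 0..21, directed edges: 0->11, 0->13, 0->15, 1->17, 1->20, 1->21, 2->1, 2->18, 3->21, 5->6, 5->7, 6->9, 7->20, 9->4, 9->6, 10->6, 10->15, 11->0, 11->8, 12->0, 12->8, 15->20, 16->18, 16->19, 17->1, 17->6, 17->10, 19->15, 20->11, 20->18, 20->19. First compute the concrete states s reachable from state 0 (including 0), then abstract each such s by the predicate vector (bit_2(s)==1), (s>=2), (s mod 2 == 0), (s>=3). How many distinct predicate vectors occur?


BFS from 0:
Concrete reachable: {0, 8, 11, 13, 15, 18, 19, 20}
Abstract via predicates (bit_2(s)==1), (s>=2), (s mod 2 == 0), (s>=3):
  (0,0,1,0) <- {0}
  (0,1,0,1) <- {11, 19}
  (0,1,1,1) <- {8, 18}
  (1,1,0,1) <- {13, 15}
  (1,1,1,1) <- {20}
Distinct abstract states = 5

5


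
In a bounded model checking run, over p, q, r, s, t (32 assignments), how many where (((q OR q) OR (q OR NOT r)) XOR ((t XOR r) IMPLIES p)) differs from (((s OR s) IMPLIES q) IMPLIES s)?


F1 = (((q OR q) OR (q OR NOT r)) XOR ((t XOR r) IMPLIES p))
F2 = (((s OR s) IMPLIES q) IMPLIES s)
Evaluate both on each of 32 rows (bits = p,q,r,s,t):
  row 0 [00000]: F1=0 F2=0 -> 0
  row 1 [00001]: F1=1 F2=0 (differ) -> 1
  row 2 [00010]: F1=0 F2=1 (differ) -> 1
  row 3 [00011]: F1=1 F2=1 -> 0
  row 4 [00100]: F1=0 F2=0 -> 0
  row 5 [00101]: F1=1 F2=0 (differ) -> 1
  row 6 [00110]: F1=0 F2=1 (differ) -> 1
  row 7 [00111]: F1=1 F2=1 -> 0
  row 8 [01000]: F1=0 F2=0 -> 0
  row 9 [01001]: F1=1 F2=0 (differ) -> 1
  row 10 [01010]: F1=0 F2=1 (differ) -> 1
  row 11 [01011]: F1=1 F2=1 -> 0
  row 12 [01100]: F1=1 F2=0 (differ) -> 1
  row 13 [01101]: F1=0 F2=0 -> 0
  row 14 [01110]: F1=1 F2=1 -> 0
  row 15 [01111]: F1=0 F2=1 (differ) -> 1
  row 16 [10000]: F1=0 F2=0 -> 0
  row 17 [10001]: F1=0 F2=0 -> 0
  row 18 [10010]: F1=0 F2=1 (differ) -> 1
  row 19 [10011]: F1=0 F2=1 (differ) -> 1
  row 20 [10100]: F1=1 F2=0 (differ) -> 1
  row 21 [10101]: F1=1 F2=0 (differ) -> 1
  row 22 [10110]: F1=1 F2=1 -> 0
  row 23 [10111]: F1=1 F2=1 -> 0
  row 24 [11000]: F1=0 F2=0 -> 0
  row 25 [11001]: F1=0 F2=0 -> 0
  row 26 [11010]: F1=0 F2=1 (differ) -> 1
  row 27 [11011]: F1=0 F2=1 (differ) -> 1
  row 28 [11100]: F1=0 F2=0 -> 0
  row 29 [11101]: F1=0 F2=0 -> 0
  row 30 [11110]: F1=0 F2=1 (differ) -> 1
  row 31 [11111]: F1=0 F2=1 (differ) -> 1
Full result column, 8 rows per line (p,q fixed per line; r,s,t runs 000..111 left to right):
  rows 0-7 [p,q=00]: 01100110  (ones: 4)
  rows 8-15 [p,q=01]: 01101001  (ones: 4)
  rows 16-23 [p,q=10]: 00111100  (ones: 4)
  rows 24-31 [p,q=11]: 00110011  (ones: 4)
Disagreements = 4+4+4+4 = 16

16


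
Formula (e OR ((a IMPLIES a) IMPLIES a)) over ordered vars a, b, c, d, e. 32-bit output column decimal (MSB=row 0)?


Formula: (e OR ((a IMPLIES a) IMPLIES a)) over a, b, c, d, e (32 rows)
Evaluate each row (bits = a,b,c,d,e, MSB first):
  row 0 [00000]: (0 OR ((0 IMPLIES 0) IMPLIES 0)) -> 0
  row 1 [00001]: (1 OR ((0 IMPLIES 0) IMPLIES 0)) -> 1
  row 2 [00010]: (0 OR ((0 IMPLIES 0) IMPLIES 0)) -> 0
  row 3 [00011]: (1 OR ((0 IMPLIES 0) IMPLIES 0)) -> 1
  row 4 [00100]: (0 OR ((0 IMPLIES 0) IMPLIES 0)) -> 0
  row 5 [00101]: (1 OR ((0 IMPLIES 0) IMPLIES 0)) -> 1
  row 6 [00110]: (0 OR ((0 IMPLIES 0) IMPLIES 0)) -> 0
  row 7 [00111]: (1 OR ((0 IMPLIES 0) IMPLIES 0)) -> 1
  row 8 [01000]: (0 OR ((0 IMPLIES 0) IMPLIES 0)) -> 0
  row 9 [01001]: (1 OR ((0 IMPLIES 0) IMPLIES 0)) -> 1
  row 10 [01010]: (0 OR ((0 IMPLIES 0) IMPLIES 0)) -> 0
  row 11 [01011]: (1 OR ((0 IMPLIES 0) IMPLIES 0)) -> 1
  row 12 [01100]: (0 OR ((0 IMPLIES 0) IMPLIES 0)) -> 0
  row 13 [01101]: (1 OR ((0 IMPLIES 0) IMPLIES 0)) -> 1
  row 14 [01110]: (0 OR ((0 IMPLIES 0) IMPLIES 0)) -> 0
  row 15 [01111]: (1 OR ((0 IMPLIES 0) IMPLIES 0)) -> 1
  row 16 [10000]: (0 OR ((1 IMPLIES 1) IMPLIES 1)) -> 1
  row 17 [10001]: (1 OR ((1 IMPLIES 1) IMPLIES 1)) -> 1
  row 18 [10010]: (0 OR ((1 IMPLIES 1) IMPLIES 1)) -> 1
  row 19 [10011]: (1 OR ((1 IMPLIES 1) IMPLIES 1)) -> 1
  row 20 [10100]: (0 OR ((1 IMPLIES 1) IMPLIES 1)) -> 1
  row 21 [10101]: (1 OR ((1 IMPLIES 1) IMPLIES 1)) -> 1
  row 22 [10110]: (0 OR ((1 IMPLIES 1) IMPLIES 1)) -> 1
  row 23 [10111]: (1 OR ((1 IMPLIES 1) IMPLIES 1)) -> 1
  row 24 [11000]: (0 OR ((1 IMPLIES 1) IMPLIES 1)) -> 1
  row 25 [11001]: (1 OR ((1 IMPLIES 1) IMPLIES 1)) -> 1
  row 26 [11010]: (0 OR ((1 IMPLIES 1) IMPLIES 1)) -> 1
  row 27 [11011]: (1 OR ((1 IMPLIES 1) IMPLIES 1)) -> 1
  row 28 [11100]: (0 OR ((1 IMPLIES 1) IMPLIES 1)) -> 1
  row 29 [11101]: (1 OR ((1 IMPLIES 1) IMPLIES 1)) -> 1
  row 30 [11110]: (0 OR ((1 IMPLIES 1) IMPLIES 1)) -> 1
  row 31 [11111]: (1 OR ((1 IMPLIES 1) IMPLIES 1)) -> 1
Full result column, 4 rows per line (a,b,c fixed per line; d,e runs 00..11 left to right):
  rows 0-3 [a,b,c=000]: 0101  = hex 5
  rows 4-7 [a,b,c=001]: 0101  = hex 5
  rows 8-11 [a,b,c=010]: 0101  = hex 5
  rows 12-15 [a,b,c=011]: 0101  = hex 5
  rows 16-19 [a,b,c=100]: 1111  = hex F
  rows 20-23 [a,b,c=101]: 1111  = hex F
  rows 24-27 [a,b,c=110]: 1111  = hex F
  rows 28-31 [a,b,c=111]: 1111  = hex F
Output column (row 0 .. row 31) = 01010101010101011111111111111111
Output column grouped in 4s = 0101 0101 0101 0101 1111 1111 1111 1111 = 0x5555FFFF
Convert to decimal digit by digit (value = value*16 + digit):
  5 -> 5
  5*16 + 5 = 85
  85*16 + 5 = 1365
  1365*16 + 5 = 21845
  21845*16 + 15 (F) = 349535
  349535*16 + 15 (F) = 5592575
  5592575*16 + 15 (F) = 89481215
  89481215*16 + 15 (F) = 1431699455
Decimal = 1431699455

1431699455


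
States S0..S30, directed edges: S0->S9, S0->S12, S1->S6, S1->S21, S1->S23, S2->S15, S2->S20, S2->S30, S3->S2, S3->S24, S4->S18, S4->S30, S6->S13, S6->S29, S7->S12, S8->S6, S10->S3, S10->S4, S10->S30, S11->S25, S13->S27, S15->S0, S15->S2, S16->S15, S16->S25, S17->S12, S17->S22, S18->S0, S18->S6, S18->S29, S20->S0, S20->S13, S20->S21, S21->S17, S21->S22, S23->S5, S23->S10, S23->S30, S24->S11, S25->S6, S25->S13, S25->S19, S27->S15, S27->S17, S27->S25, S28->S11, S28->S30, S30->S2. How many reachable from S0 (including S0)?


BFS from S0:
  layer 0: {S0}
  layer 1: {S9, S12}
Reachable set: {S0, S9, S12}
Count = 3

3


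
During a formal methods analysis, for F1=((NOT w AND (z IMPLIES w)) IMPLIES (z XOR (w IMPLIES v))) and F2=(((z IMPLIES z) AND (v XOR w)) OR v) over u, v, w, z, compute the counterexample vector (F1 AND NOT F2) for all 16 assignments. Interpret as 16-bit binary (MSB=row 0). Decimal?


F1 = ((NOT w AND (z IMPLIES w)) IMPLIES (z XOR (w IMPLIES v)))
F2 = (((z IMPLIES z) AND (v XOR w)) OR v)
Counterexample to F1=>F2 is where F1=1 and F2=0.
Evaluate each row (bits = u,v,w,z, MSB first):
  row 0 [0000]: F1=1 F2=0 -> F1&~F2 -> 1
  row 1 [0001]: F1=1 F2=0 -> F1&~F2 -> 1
  row 2 [0010]: F1=1 F2=1 -> F1&~F2 -> 0
  row 3 [0011]: F1=1 F2=1 -> F1&~F2 -> 0
  row 4 [0100]: F1=1 F2=1 -> F1&~F2 -> 0
  row 5 [0101]: F1=1 F2=1 -> F1&~F2 -> 0
  row 6 [0110]: F1=1 F2=1 -> F1&~F2 -> 0
  row 7 [0111]: F1=1 F2=1 -> F1&~F2 -> 0
  row 8 [1000]: F1=1 F2=0 -> F1&~F2 -> 1
  row 9 [1001]: F1=1 F2=0 -> F1&~F2 -> 1
  row 10 [1010]: F1=1 F2=1 -> F1&~F2 -> 0
  row 11 [1011]: F1=1 F2=1 -> F1&~F2 -> 0
  row 12 [1100]: F1=1 F2=1 -> F1&~F2 -> 0
  row 13 [1101]: F1=1 F2=1 -> F1&~F2 -> 0
  row 14 [1110]: F1=1 F2=1 -> F1&~F2 -> 0
  row 15 [1111]: F1=1 F2=1 -> F1&~F2 -> 0
Full result column, 4 rows per line (u,v fixed per line; w,z runs 00..11 left to right):
  rows 0-3 [u,v=00]: 1100  = hex C
  rows 4-7 [u,v=01]: 0000  = hex 0
  rows 8-11 [u,v=10]: 1100  = hex C
  rows 12-15 [u,v=11]: 0000  = hex 0
Counterexample vector (row 0 .. row 15) = 1100000011000000
Output column grouped in 4s = 1100 0000 1100 0000 = 0xC0C0
Convert to decimal digit by digit (value = value*16 + digit):
  C -> 12
  12*16 + 0 = 192
  192*16 + 12 (C) = 3084
  3084*16 + 0 = 49344
Decimal = 49344

49344


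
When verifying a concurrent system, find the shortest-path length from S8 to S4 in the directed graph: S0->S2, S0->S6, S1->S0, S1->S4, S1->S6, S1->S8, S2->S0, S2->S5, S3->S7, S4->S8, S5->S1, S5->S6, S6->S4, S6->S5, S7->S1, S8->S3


BFS layer-by-layer from S8:
  dist 0: {S8}
  dist 1: {S3}
  dist 2: {S7}
  dist 3: {S1}
  dist 4: {S0, S4, S6}
  -> S4 reached at distance 4
Shortest path length = 4

4


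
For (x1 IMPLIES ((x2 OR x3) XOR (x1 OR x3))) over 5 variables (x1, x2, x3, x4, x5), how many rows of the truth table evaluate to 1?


Formula: (x1 IMPLIES ((x2 OR x3) XOR (x1 OR x3))) over 5 vars (32 rows)
Evaluate each row (x1, x2, x3, x4, x5 as bits, MSB first):
  row 0 [00000]: (0 IMPLIES ((0 OR 0) XOR (0 OR 0))) -> 1
  row 1 [00001]: (0 IMPLIES ((0 OR 0) XOR (0 OR 0))) -> 1
  row 2 [00010]: (0 IMPLIES ((0 OR 0) XOR (0 OR 0))) -> 1
  row 3 [00011]: (0 IMPLIES ((0 OR 0) XOR (0 OR 0))) -> 1
  row 4 [00100]: (0 IMPLIES ((0 OR 1) XOR (0 OR 1))) -> 1
  row 5 [00101]: (0 IMPLIES ((0 OR 1) XOR (0 OR 1))) -> 1
  row 6 [00110]: (0 IMPLIES ((0 OR 1) XOR (0 OR 1))) -> 1
  row 7 [00111]: (0 IMPLIES ((0 OR 1) XOR (0 OR 1))) -> 1
  row 8 [01000]: (0 IMPLIES ((1 OR 0) XOR (0 OR 0))) -> 1
  row 9 [01001]: (0 IMPLIES ((1 OR 0) XOR (0 OR 0))) -> 1
  row 10 [01010]: (0 IMPLIES ((1 OR 0) XOR (0 OR 0))) -> 1
  row 11 [01011]: (0 IMPLIES ((1 OR 0) XOR (0 OR 0))) -> 1
  row 12 [01100]: (0 IMPLIES ((1 OR 1) XOR (0 OR 1))) -> 1
  row 13 [01101]: (0 IMPLIES ((1 OR 1) XOR (0 OR 1))) -> 1
  row 14 [01110]: (0 IMPLIES ((1 OR 1) XOR (0 OR 1))) -> 1
  row 15 [01111]: (0 IMPLIES ((1 OR 1) XOR (0 OR 1))) -> 1
  row 16 [10000]: (1 IMPLIES ((0 OR 0) XOR (1 OR 0))) -> 1
  row 17 [10001]: (1 IMPLIES ((0 OR 0) XOR (1 OR 0))) -> 1
  row 18 [10010]: (1 IMPLIES ((0 OR 0) XOR (1 OR 0))) -> 1
  row 19 [10011]: (1 IMPLIES ((0 OR 0) XOR (1 OR 0))) -> 1
  row 20 [10100]: (1 IMPLIES ((0 OR 1) XOR (1 OR 1))) -> 0
  row 21 [10101]: (1 IMPLIES ((0 OR 1) XOR (1 OR 1))) -> 0
  row 22 [10110]: (1 IMPLIES ((0 OR 1) XOR (1 OR 1))) -> 0
  row 23 [10111]: (1 IMPLIES ((0 OR 1) XOR (1 OR 1))) -> 0
  row 24 [11000]: (1 IMPLIES ((1 OR 0) XOR (1 OR 0))) -> 0
  row 25 [11001]: (1 IMPLIES ((1 OR 0) XOR (1 OR 0))) -> 0
  row 26 [11010]: (1 IMPLIES ((1 OR 0) XOR (1 OR 0))) -> 0
  row 27 [11011]: (1 IMPLIES ((1 OR 0) XOR (1 OR 0))) -> 0
  row 28 [11100]: (1 IMPLIES ((1 OR 1) XOR (1 OR 1))) -> 0
  row 29 [11101]: (1 IMPLIES ((1 OR 1) XOR (1 OR 1))) -> 0
  row 30 [11110]: (1 IMPLIES ((1 OR 1) XOR (1 OR 1))) -> 0
  row 31 [11111]: (1 IMPLIES ((1 OR 1) XOR (1 OR 1))) -> 0
Full result column, 8 rows per line (x1,x2 fixed per line; x3,x4,x5 runs 000..111 left to right):
  rows 0-7 [x1,x2=00]: 11111111  (ones: 8)
  rows 8-15 [x1,x2=01]: 11111111  (ones: 8)
  rows 16-23 [x1,x2=10]: 11110000  (ones: 4)
  rows 24-31 [x1,x2=11]: 00000000  (ones: 0)
Count of 1-rows = 8+8+4+0 = 20

20


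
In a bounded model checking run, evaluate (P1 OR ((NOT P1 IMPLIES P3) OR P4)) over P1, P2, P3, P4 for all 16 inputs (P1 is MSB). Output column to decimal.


Formula: (P1 OR ((NOT P1 IMPLIES P3) OR P4)) over P1, P2, P3, P4 (16 rows)
Evaluate each row (bits = P1,P2,P3,P4, MSB first):
  row 0 [0000]: (0 OR ((NOT 0 IMPLIES 0) OR 0)) -> 0
  row 1 [0001]: (0 OR ((NOT 0 IMPLIES 0) OR 1)) -> 1
  row 2 [0010]: (0 OR ((NOT 0 IMPLIES 1) OR 0)) -> 1
  row 3 [0011]: (0 OR ((NOT 0 IMPLIES 1) OR 1)) -> 1
  row 4 [0100]: (0 OR ((NOT 0 IMPLIES 0) OR 0)) -> 0
  row 5 [0101]: (0 OR ((NOT 0 IMPLIES 0) OR 1)) -> 1
  row 6 [0110]: (0 OR ((NOT 0 IMPLIES 1) OR 0)) -> 1
  row 7 [0111]: (0 OR ((NOT 0 IMPLIES 1) OR 1)) -> 1
  row 8 [1000]: (1 OR ((NOT 1 IMPLIES 0) OR 0)) -> 1
  row 9 [1001]: (1 OR ((NOT 1 IMPLIES 0) OR 1)) -> 1
  row 10 [1010]: (1 OR ((NOT 1 IMPLIES 1) OR 0)) -> 1
  row 11 [1011]: (1 OR ((NOT 1 IMPLIES 1) OR 1)) -> 1
  row 12 [1100]: (1 OR ((NOT 1 IMPLIES 0) OR 0)) -> 1
  row 13 [1101]: (1 OR ((NOT 1 IMPLIES 0) OR 1)) -> 1
  row 14 [1110]: (1 OR ((NOT 1 IMPLIES 1) OR 0)) -> 1
  row 15 [1111]: (1 OR ((NOT 1 IMPLIES 1) OR 1)) -> 1
Full result column, 4 rows per line (P1,P2 fixed per line; P3,P4 runs 00..11 left to right):
  rows 0-3 [P1,P2=00]: 0111  = hex 7
  rows 4-7 [P1,P2=01]: 0111  = hex 7
  rows 8-11 [P1,P2=10]: 1111  = hex F
  rows 12-15 [P1,P2=11]: 1111  = hex F
Output column (row 0 .. row 15) = 0111011111111111
Output column grouped in 4s = 0111 0111 1111 1111 = 0x77FF
Convert to decimal digit by digit (value = value*16 + digit):
  7 -> 7
  7*16 + 7 = 119
  119*16 + 15 (F) = 1919
  1919*16 + 15 (F) = 30719
Decimal = 30719

30719


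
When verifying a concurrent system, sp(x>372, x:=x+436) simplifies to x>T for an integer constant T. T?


Formula: sp(P, x:=E) = exists old_x. (x = E[old_x/x]) AND P[old_x/x] (old_x is the value of x before the assignment; eliminate old_x by solving x = E[old_x/x] for old_x)
Step 1: Precondition P: x>372, i.e. old_x > 372
Step 2: Assignment gives x = old_x + 436, so old_x = x - 436
Step 3: Substitute into P: x - 436 > 372
Step 4: Simplify: x > 372+436 = 808

808


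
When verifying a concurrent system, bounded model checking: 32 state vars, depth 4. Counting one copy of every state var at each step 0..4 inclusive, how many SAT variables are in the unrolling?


BMC unrolls to depth k, creating one copy of each state var for steps 0..k.
Step count = 4 + 1 = 5 (steps 0 through 4)
Vars per step = 32
Total = 32 * 5 = 160

160


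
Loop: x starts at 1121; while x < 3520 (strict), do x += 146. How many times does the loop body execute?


Step 1: x goes from 1121 toward 3520 by 146; the body runs while x<3520, so iterations = ceil((bound-start)/step)
Step 2: Distance=2399
Step 3: ceil(2399/146)=17

17


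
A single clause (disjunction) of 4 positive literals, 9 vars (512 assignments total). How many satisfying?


Step 1: Total=2^9=512
Step 2: Unsat when all 4 false: 2^5=32
Step 3: Sat=512-32=480

480


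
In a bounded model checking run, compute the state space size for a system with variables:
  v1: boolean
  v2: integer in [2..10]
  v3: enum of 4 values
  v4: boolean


State space = product of domain sizes of all variables.
Domain sizes:
  v1 (boolean): 2
  v2 (integer in [2..10]): 9
  v3 (enum of 4 values): 4
  v4 (boolean): 2
Product = 2 * 9 * 4 * 2 = 144

144


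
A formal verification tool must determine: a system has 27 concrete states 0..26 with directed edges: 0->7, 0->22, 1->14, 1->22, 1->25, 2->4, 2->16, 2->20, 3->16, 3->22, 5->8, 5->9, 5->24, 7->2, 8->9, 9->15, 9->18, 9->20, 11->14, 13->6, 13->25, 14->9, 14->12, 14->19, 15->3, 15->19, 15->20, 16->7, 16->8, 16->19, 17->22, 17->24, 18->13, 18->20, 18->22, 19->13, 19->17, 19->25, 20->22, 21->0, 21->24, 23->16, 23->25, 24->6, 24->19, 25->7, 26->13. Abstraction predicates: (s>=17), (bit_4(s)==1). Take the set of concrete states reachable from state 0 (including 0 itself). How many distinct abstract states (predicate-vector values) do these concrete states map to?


BFS from 0:
Concrete reachable: {0, 2, 3, 4, 6, 7, 8, 9, 13, 15, 16, 17, 18, 19, 20, 22, 24, 25}
Abstract via predicates (s>=17), (bit_4(s)==1):
  (0,0) <- {0, 2, 3, 4, 6, 7, 8, 9, 13, 15}
  (0,1) <- {16}
  (1,1) <- {17, 18, 19, 20, 22, 24, 25}
Distinct abstract states = 3

3


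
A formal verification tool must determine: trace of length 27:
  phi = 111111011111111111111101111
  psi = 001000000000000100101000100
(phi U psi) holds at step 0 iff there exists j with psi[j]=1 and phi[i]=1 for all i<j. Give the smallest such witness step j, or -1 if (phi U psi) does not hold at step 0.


(phi U psi) at 0: need smallest j with psi[j]=1 and phi[i]=1 for all i in [0,j).
Scan from step 0:
  step 0: phi=1, psi=0 -> continue
  step 1: phi=1, psi=0 -> continue
  step 2: psi=1 and phi held for [0,2) -> witness found
Witness step = 2

2


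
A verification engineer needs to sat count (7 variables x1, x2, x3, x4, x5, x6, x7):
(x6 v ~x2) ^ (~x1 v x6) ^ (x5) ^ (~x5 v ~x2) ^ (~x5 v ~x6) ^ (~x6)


CNF with 6 clauses over 7 vars (128 assignments).
An assignment satisfies CNF iff every clause has >=1 true literal.
Check each row (bits = x1,x2,x3,x4,x5,x6,x7; clause T/F shown):
  row 0 [0000000]: clauses=TTFTTT -> 0
  row 1 [0000001]: clauses=TTFTTT -> 0
  row 2 [0000010]: clauses=TTFTTF -> 0
  row 3 [0000011]: clauses=TTFTTF -> 0
  row 4 [0000100]: clauses=TTTTTT -> 1
  (every remaining row is evaluated the same way; all 128 results are listed next)
Full result column, 8 rows per line (x1,x2,x3,x4 fixed per line; x5,x6,x7 runs 000..111 left to right):
  rows 0-7 [x1,x2,x3,x4=0000]: 00001100  (ones: 2)
  rows 8-15 [x1,x2,x3,x4=0001]: 00001100  (ones: 2)
  rows 16-23 [x1,x2,x3,x4=0010]: 00001100  (ones: 2)
  rows 24-31 [x1,x2,x3,x4=0011]: 00001100  (ones: 2)
  rows 32-39 [x1,x2,x3,x4=0100]: 00000000  (ones: 0)
  rows 40-47 [x1,x2,x3,x4=0101]: 00000000  (ones: 0)
  rows 48-55 [x1,x2,x3,x4=0110]: 00000000  (ones: 0)
  rows 56-63 [x1,x2,x3,x4=0111]: 00000000  (ones: 0)
  rows 64-71 [x1,x2,x3,x4=1000]: 00000000  (ones: 0)
  rows 72-79 [x1,x2,x3,x4=1001]: 00000000  (ones: 0)
  rows 80-87 [x1,x2,x3,x4=1010]: 00000000  (ones: 0)
  rows 88-95 [x1,x2,x3,x4=1011]: 00000000  (ones: 0)
  rows 96-103 [x1,x2,x3,x4=1100]: 00000000  (ones: 0)
  rows 104-111 [x1,x2,x3,x4=1101]: 00000000  (ones: 0)
  rows 112-119 [x1,x2,x3,x4=1110]: 00000000  (ones: 0)
  rows 120-127 [x1,x2,x3,x4=1111]: 00000000  (ones: 0)
Satisfying assignments = 2+2+2+2+0+0+0+0+0+0+0+0+0+0+0+0 = 8

8


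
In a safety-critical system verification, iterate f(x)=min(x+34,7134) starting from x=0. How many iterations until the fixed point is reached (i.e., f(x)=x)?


Step 1: x=0, cap=7134, increment=34
Step 2: x grows by 34 each step until capped at 7134; fixed point is x=7134
Step 3: iterations = ceil(7134/34) = 210

210


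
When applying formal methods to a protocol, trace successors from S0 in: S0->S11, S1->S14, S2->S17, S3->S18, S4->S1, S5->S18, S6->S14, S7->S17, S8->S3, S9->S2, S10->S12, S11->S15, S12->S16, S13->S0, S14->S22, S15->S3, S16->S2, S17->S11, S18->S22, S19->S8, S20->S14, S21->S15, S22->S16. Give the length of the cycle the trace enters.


Trace from S0 until a state repeats:
  S0 -> S11 -> S15 -> S3 -> S18 -> S22 -> S16 -> S2 -> S17 -> S11
S11 first seen at step 1, revisited at step 9.
Cycle length = 9 - 1 = 8

8


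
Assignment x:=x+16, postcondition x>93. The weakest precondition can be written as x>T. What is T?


Formula: wp(x:=E, P) = P[E/x] (substitute E for x in postcondition)
Step 1: Postcondition: x>93
Step 2: Substitute x+16 for x: x+16>93
Step 3: Solve for x: x > 93-16 = 77

77


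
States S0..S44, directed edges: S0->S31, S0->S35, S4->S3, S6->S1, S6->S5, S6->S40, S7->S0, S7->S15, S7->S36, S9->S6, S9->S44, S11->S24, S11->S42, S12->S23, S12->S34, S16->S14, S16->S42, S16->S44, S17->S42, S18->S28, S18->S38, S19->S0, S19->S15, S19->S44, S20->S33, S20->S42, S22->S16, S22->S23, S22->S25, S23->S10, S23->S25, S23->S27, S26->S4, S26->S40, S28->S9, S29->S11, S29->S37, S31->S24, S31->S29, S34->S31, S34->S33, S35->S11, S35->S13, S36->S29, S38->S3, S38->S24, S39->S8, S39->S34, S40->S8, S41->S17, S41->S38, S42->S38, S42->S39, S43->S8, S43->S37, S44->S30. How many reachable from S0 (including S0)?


BFS from S0:
  layer 0: {S0}
  layer 1: {S31, S35}
  layer 2: {S11, S13, S24, S29}
  layer 3: {S37, S42}
  layer 4: {S38, S39}
  layer 5: {S3, S8, S34}
  layer 6: {S33}
Reachable set: {S0, S3, S8, S11, S13, S24, S29, S31, S33, S34, S35, S37, S38, S39, S42}
Count = 15

15


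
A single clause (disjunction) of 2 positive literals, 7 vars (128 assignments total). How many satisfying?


Step 1: Total=2^7=128
Step 2: Unsat when all 2 false: 2^5=32
Step 3: Sat=128-32=96

96


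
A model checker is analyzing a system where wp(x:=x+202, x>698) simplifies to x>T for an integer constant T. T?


Formula: wp(x:=E, P) = P[E/x] (substitute E for x in postcondition)
Step 1: Postcondition: x>698
Step 2: Substitute x+202 for x: x+202>698
Step 3: Solve for x: x > 698-202 = 496

496


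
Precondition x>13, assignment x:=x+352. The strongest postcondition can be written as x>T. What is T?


Formula: sp(P, x:=E) = exists old_x. (x = E[old_x/x]) AND P[old_x/x] (old_x is the value of x before the assignment; eliminate old_x by solving x = E[old_x/x] for old_x)
Step 1: Precondition P: x>13, i.e. old_x > 13
Step 2: Assignment gives x = old_x + 352, so old_x = x - 352
Step 3: Substitute into P: x - 352 > 13
Step 4: Simplify: x > 13+352 = 365

365


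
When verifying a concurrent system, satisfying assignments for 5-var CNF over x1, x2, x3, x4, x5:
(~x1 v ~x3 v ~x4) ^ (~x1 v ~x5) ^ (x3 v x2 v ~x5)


CNF with 3 clauses over 5 vars (32 assignments).
An assignment satisfies CNF iff every clause has >=1 true literal.
Check each row (bits = x1,x2,x3,x4,x5; clause T/F shown):
  row 0 [00000]: clauses=TTT -> 1
  row 1 [00001]: clauses=TTF -> 0
  row 2 [00010]: clauses=TTT -> 1
  row 3 [00011]: clauses=TTF -> 0
  row 4 [00100]: clauses=TTT -> 1
  row 5 [00101]: clauses=TTT -> 1
  row 6 [00110]: clauses=TTT -> 1
  row 7 [00111]: clauses=TTT -> 1
  row 8 [01000]: clauses=TTT -> 1
  row 9 [01001]: clauses=TTT -> 1
  row 10 [01010]: clauses=TTT -> 1
  row 11 [01011]: clauses=TTT -> 1
  row 12 [01100]: clauses=TTT -> 1
  row 13 [01101]: clauses=TTT -> 1
  row 14 [01110]: clauses=TTT -> 1
  row 15 [01111]: clauses=TTT -> 1
  row 16 [10000]: clauses=TTT -> 1
  row 17 [10001]: clauses=TFF -> 0
  row 18 [10010]: clauses=TTT -> 1
  row 19 [10011]: clauses=TFF -> 0
  row 20 [10100]: clauses=TTT -> 1
  row 21 [10101]: clauses=TFT -> 0
  row 22 [10110]: clauses=FTT -> 0
  row 23 [10111]: clauses=FFT -> 0
  row 24 [11000]: clauses=TTT -> 1
  row 25 [11001]: clauses=TFT -> 0
  row 26 [11010]: clauses=TTT -> 1
  row 27 [11011]: clauses=TFT -> 0
  row 28 [11100]: clauses=TTT -> 1
  row 29 [11101]: clauses=TFT -> 0
  row 30 [11110]: clauses=FTT -> 0
  row 31 [11111]: clauses=FFT -> 0
Full result column, 8 rows per line (x1,x2 fixed per line; x3,x4,x5 runs 000..111 left to right):
  rows 0-7 [x1,x2=00]: 10101111  (ones: 6)
  rows 8-15 [x1,x2=01]: 11111111  (ones: 8)
  rows 16-23 [x1,x2=10]: 10101000  (ones: 3)
  rows 24-31 [x1,x2=11]: 10101000  (ones: 3)
Satisfying assignments = 6+8+3+3 = 20

20


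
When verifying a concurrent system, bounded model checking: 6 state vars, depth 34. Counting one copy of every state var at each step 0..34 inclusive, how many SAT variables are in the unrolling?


BMC unrolls to depth k, creating one copy of each state var for steps 0..k.
Step count = 34 + 1 = 35 (steps 0 through 34)
Vars per step = 6
Total = 6 * 35 = 210

210


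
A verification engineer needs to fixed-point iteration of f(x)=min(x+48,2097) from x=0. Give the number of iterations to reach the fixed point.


Step 1: x=0, cap=2097, increment=48
Step 2: x grows by 48 each step until capped at 2097; fixed point is x=2097
Step 3: iterations = ceil(2097/48) = 44

44


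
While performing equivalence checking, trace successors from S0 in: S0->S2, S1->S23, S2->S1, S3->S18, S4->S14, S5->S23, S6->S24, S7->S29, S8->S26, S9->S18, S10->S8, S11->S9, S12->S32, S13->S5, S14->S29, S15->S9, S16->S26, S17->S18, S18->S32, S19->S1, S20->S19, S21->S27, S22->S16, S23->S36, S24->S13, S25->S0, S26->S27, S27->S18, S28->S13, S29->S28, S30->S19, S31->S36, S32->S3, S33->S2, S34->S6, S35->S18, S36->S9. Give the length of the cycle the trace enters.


Trace from S0 until a state repeats:
  S0 -> S2 -> S1 -> S23 -> S36 -> S9 -> S18 -> S32 -> S3 -> S18
S18 first seen at step 6, revisited at step 9.
Cycle length = 9 - 6 = 3

3


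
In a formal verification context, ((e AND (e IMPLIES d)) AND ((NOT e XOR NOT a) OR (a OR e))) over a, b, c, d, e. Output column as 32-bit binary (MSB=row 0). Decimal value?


Formula: ((e AND (e IMPLIES d)) AND ((NOT e XOR NOT a) OR (a OR e))) over a, b, c, d, e (32 rows)
Evaluate each row (bits = a,b,c,d,e, MSB first):
  row 0 [00000]: ((0 AND (0 IMPLIES 0)) AND ((NOT 0 XOR NOT 0) OR (0 OR 0))) -> 0
  row 1 [00001]: ((1 AND (1 IMPLIES 0)) AND ((NOT 1 XOR NOT 0) OR (0 OR 1))) -> 0
  row 2 [00010]: ((0 AND (0 IMPLIES 1)) AND ((NOT 0 XOR NOT 0) OR (0 OR 0))) -> 0
  row 3 [00011]: ((1 AND (1 IMPLIES 1)) AND ((NOT 1 XOR NOT 0) OR (0 OR 1))) -> 1
  row 4 [00100]: ((0 AND (0 IMPLIES 0)) AND ((NOT 0 XOR NOT 0) OR (0 OR 0))) -> 0
  row 5 [00101]: ((1 AND (1 IMPLIES 0)) AND ((NOT 1 XOR NOT 0) OR (0 OR 1))) -> 0
  row 6 [00110]: ((0 AND (0 IMPLIES 1)) AND ((NOT 0 XOR NOT 0) OR (0 OR 0))) -> 0
  row 7 [00111]: ((1 AND (1 IMPLIES 1)) AND ((NOT 1 XOR NOT 0) OR (0 OR 1))) -> 1
  row 8 [01000]: ((0 AND (0 IMPLIES 0)) AND ((NOT 0 XOR NOT 0) OR (0 OR 0))) -> 0
  row 9 [01001]: ((1 AND (1 IMPLIES 0)) AND ((NOT 1 XOR NOT 0) OR (0 OR 1))) -> 0
  row 10 [01010]: ((0 AND (0 IMPLIES 1)) AND ((NOT 0 XOR NOT 0) OR (0 OR 0))) -> 0
  row 11 [01011]: ((1 AND (1 IMPLIES 1)) AND ((NOT 1 XOR NOT 0) OR (0 OR 1))) -> 1
  row 12 [01100]: ((0 AND (0 IMPLIES 0)) AND ((NOT 0 XOR NOT 0) OR (0 OR 0))) -> 0
  row 13 [01101]: ((1 AND (1 IMPLIES 0)) AND ((NOT 1 XOR NOT 0) OR (0 OR 1))) -> 0
  row 14 [01110]: ((0 AND (0 IMPLIES 1)) AND ((NOT 0 XOR NOT 0) OR (0 OR 0))) -> 0
  row 15 [01111]: ((1 AND (1 IMPLIES 1)) AND ((NOT 1 XOR NOT 0) OR (0 OR 1))) -> 1
  row 16 [10000]: ((0 AND (0 IMPLIES 0)) AND ((NOT 0 XOR NOT 1) OR (1 OR 0))) -> 0
  row 17 [10001]: ((1 AND (1 IMPLIES 0)) AND ((NOT 1 XOR NOT 1) OR (1 OR 1))) -> 0
  row 18 [10010]: ((0 AND (0 IMPLIES 1)) AND ((NOT 0 XOR NOT 1) OR (1 OR 0))) -> 0
  row 19 [10011]: ((1 AND (1 IMPLIES 1)) AND ((NOT 1 XOR NOT 1) OR (1 OR 1))) -> 1
  row 20 [10100]: ((0 AND (0 IMPLIES 0)) AND ((NOT 0 XOR NOT 1) OR (1 OR 0))) -> 0
  row 21 [10101]: ((1 AND (1 IMPLIES 0)) AND ((NOT 1 XOR NOT 1) OR (1 OR 1))) -> 0
  row 22 [10110]: ((0 AND (0 IMPLIES 1)) AND ((NOT 0 XOR NOT 1) OR (1 OR 0))) -> 0
  row 23 [10111]: ((1 AND (1 IMPLIES 1)) AND ((NOT 1 XOR NOT 1) OR (1 OR 1))) -> 1
  row 24 [11000]: ((0 AND (0 IMPLIES 0)) AND ((NOT 0 XOR NOT 1) OR (1 OR 0))) -> 0
  row 25 [11001]: ((1 AND (1 IMPLIES 0)) AND ((NOT 1 XOR NOT 1) OR (1 OR 1))) -> 0
  row 26 [11010]: ((0 AND (0 IMPLIES 1)) AND ((NOT 0 XOR NOT 1) OR (1 OR 0))) -> 0
  row 27 [11011]: ((1 AND (1 IMPLIES 1)) AND ((NOT 1 XOR NOT 1) OR (1 OR 1))) -> 1
  row 28 [11100]: ((0 AND (0 IMPLIES 0)) AND ((NOT 0 XOR NOT 1) OR (1 OR 0))) -> 0
  row 29 [11101]: ((1 AND (1 IMPLIES 0)) AND ((NOT 1 XOR NOT 1) OR (1 OR 1))) -> 0
  row 30 [11110]: ((0 AND (0 IMPLIES 1)) AND ((NOT 0 XOR NOT 1) OR (1 OR 0))) -> 0
  row 31 [11111]: ((1 AND (1 IMPLIES 1)) AND ((NOT 1 XOR NOT 1) OR (1 OR 1))) -> 1
Full result column, 4 rows per line (a,b,c fixed per line; d,e runs 00..11 left to right):
  rows 0-3 [a,b,c=000]: 0001  = hex 1
  rows 4-7 [a,b,c=001]: 0001  = hex 1
  rows 8-11 [a,b,c=010]: 0001  = hex 1
  rows 12-15 [a,b,c=011]: 0001  = hex 1
  rows 16-19 [a,b,c=100]: 0001  = hex 1
  rows 20-23 [a,b,c=101]: 0001  = hex 1
  rows 24-27 [a,b,c=110]: 0001  = hex 1
  rows 28-31 [a,b,c=111]: 0001  = hex 1
Output column (row 0 .. row 31) = 00010001000100010001000100010001
Output column grouped in 4s = 0001 0001 0001 0001 0001 0001 0001 0001 = 0x11111111
Convert to decimal digit by digit (value = value*16 + digit):
  1 -> 1
  1*16 + 1 = 17
  17*16 + 1 = 273
  273*16 + 1 = 4369
  4369*16 + 1 = 69905
  69905*16 + 1 = 1118481
  1118481*16 + 1 = 17895697
  17895697*16 + 1 = 286331153
Decimal = 286331153

286331153


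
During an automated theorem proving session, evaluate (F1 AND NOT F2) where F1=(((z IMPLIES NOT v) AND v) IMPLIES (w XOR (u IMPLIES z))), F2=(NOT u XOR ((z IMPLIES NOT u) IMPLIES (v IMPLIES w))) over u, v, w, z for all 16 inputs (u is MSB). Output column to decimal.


F1 = (((z IMPLIES NOT v) AND v) IMPLIES (w XOR (u IMPLIES z)))
F2 = (NOT u XOR ((z IMPLIES NOT u) IMPLIES (v IMPLIES w)))
Counterexample to F1=>F2 is where F1=1 and F2=0.
Evaluate each row (bits = u,v,w,z, MSB first):
  row 0 [0000]: F1=1 F2=0 -> F1&~F2 -> 1
  row 1 [0001]: F1=1 F2=0 -> F1&~F2 -> 1
  row 2 [0010]: F1=1 F2=0 -> F1&~F2 -> 1
  row 3 [0011]: F1=1 F2=0 -> F1&~F2 -> 1
  row 4 [0100]: F1=1 F2=1 -> F1&~F2 -> 0
  row 5 [0101]: F1=1 F2=1 -> F1&~F2 -> 0
  row 6 [0110]: F1=0 F2=0 -> F1&~F2 -> 0
  row 7 [0111]: F1=1 F2=0 -> F1&~F2 -> 1
  row 8 [1000]: F1=1 F2=1 -> F1&~F2 -> 0
  row 9 [1001]: F1=1 F2=1 -> F1&~F2 -> 0
  row 10 [1010]: F1=1 F2=1 -> F1&~F2 -> 0
  row 11 [1011]: F1=1 F2=1 -> F1&~F2 -> 0
  row 12 [1100]: F1=0 F2=0 -> F1&~F2 -> 0
  row 13 [1101]: F1=1 F2=1 -> F1&~F2 -> 0
  row 14 [1110]: F1=1 F2=1 -> F1&~F2 -> 0
  row 15 [1111]: F1=1 F2=1 -> F1&~F2 -> 0
Full result column, 4 rows per line (u,v fixed per line; w,z runs 00..11 left to right):
  rows 0-3 [u,v=00]: 1111  = hex F
  rows 4-7 [u,v=01]: 0001  = hex 1
  rows 8-11 [u,v=10]: 0000  = hex 0
  rows 12-15 [u,v=11]: 0000  = hex 0
Counterexample vector (row 0 .. row 15) = 1111000100000000
Output column grouped in 4s = 1111 0001 0000 0000 = 0xF100
Convert to decimal digit by digit (value = value*16 + digit):
  F -> 15
  15*16 + 1 = 241
  241*16 + 0 = 3856
  3856*16 + 0 = 61696
Decimal = 61696

61696


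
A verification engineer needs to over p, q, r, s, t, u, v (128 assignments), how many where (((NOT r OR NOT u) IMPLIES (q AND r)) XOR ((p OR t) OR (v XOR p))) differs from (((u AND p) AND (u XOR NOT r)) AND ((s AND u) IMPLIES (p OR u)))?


F1 = (((NOT r OR NOT u) IMPLIES (q AND r)) XOR ((p OR t) OR (v XOR p)))
F2 = (((u AND p) AND (u XOR NOT r)) AND ((s AND u) IMPLIES (p OR u)))
Evaluate both on each of 128 rows (bits = p,q,r,s,t,u,v):
  row 0 [0000000]: F1=0 F2=0 -> 0
  row 1 [0000001]: F1=1 F2=0 (differ) -> 1
  row 2 [0000010]: F1=0 F2=0 -> 0
  row 3 [0000011]: F1=1 F2=0 (differ) -> 1
  row 4 [0000100]: F1=1 F2=0 (differ) -> 1
  (every remaining row is evaluated the same way; all 128 results are listed next)
Full result column, 8 rows per line (p,q,r,s fixed per line; t,u,v runs 000..111 left to right):
  rows 0-7 [p,q,r,s=0000]: 01011111  (ones: 6)
  rows 8-15 [p,q,r,s=0001]: 01011111  (ones: 6)
  rows 16-23 [p,q,r,s=0010]: 01101100  (ones: 4)
  rows 24-31 [p,q,r,s=0011]: 01101100  (ones: 4)
  rows 32-39 [p,q,r,s=0100]: 01011111  (ones: 6)
  rows 40-47 [p,q,r,s=0101]: 01011111  (ones: 6)
  rows 48-55 [p,q,r,s=0110]: 10100000  (ones: 2)
  rows 56-63 [p,q,r,s=0111]: 10100000  (ones: 2)
  rows 64-71 [p,q,r,s=1000]: 11111111  (ones: 8)
  rows 72-79 [p,q,r,s=1001]: 11111111  (ones: 8)
  rows 80-87 [p,q,r,s=1010]: 11111111  (ones: 8)
  rows 88-95 [p,q,r,s=1011]: 11111111  (ones: 8)
  rows 96-103 [p,q,r,s=1100]: 11111111  (ones: 8)
  rows 104-111 [p,q,r,s=1101]: 11111111  (ones: 8)
  rows 112-119 [p,q,r,s=1110]: 00110011  (ones: 4)
  rows 120-127 [p,q,r,s=1111]: 00110011  (ones: 4)
Disagreements = 6+6+4+4+6+6+2+2+8+8+8+8+8+8+4+4 = 92

92


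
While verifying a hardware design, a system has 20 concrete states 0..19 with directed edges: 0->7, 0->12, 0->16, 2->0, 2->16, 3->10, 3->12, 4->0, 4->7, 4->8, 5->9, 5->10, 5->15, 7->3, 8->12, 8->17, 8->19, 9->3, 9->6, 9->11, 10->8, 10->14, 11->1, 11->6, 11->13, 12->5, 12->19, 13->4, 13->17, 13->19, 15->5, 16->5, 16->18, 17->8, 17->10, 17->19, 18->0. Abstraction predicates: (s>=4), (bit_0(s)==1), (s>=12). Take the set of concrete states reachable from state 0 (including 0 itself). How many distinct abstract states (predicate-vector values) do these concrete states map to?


BFS from 0:
Concrete reachable: {0, 1, 3, 4, 5, 6, 7, 8, 9, 10, 11, 12, 13, 14, 15, 16, 17, 18, 19}
Abstract via predicates (s>=4), (bit_0(s)==1), (s>=12):
  (0,0,0) <- {0}
  (0,1,0) <- {1, 3}
  (1,0,0) <- {4, 6, 8, 10}
  (1,0,1) <- {12, 14, 16, 18}
  (1,1,0) <- {5, 7, 9, 11}
  (1,1,1) <- {13, 15, 17, 19}
Distinct abstract states = 6

6


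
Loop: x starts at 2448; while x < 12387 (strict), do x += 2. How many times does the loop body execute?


Step 1: x goes from 2448 toward 12387 by 2; the body runs while x<12387, so iterations = ceil((bound-start)/step)
Step 2: Distance=9939
Step 3: ceil(9939/2)=4970

4970


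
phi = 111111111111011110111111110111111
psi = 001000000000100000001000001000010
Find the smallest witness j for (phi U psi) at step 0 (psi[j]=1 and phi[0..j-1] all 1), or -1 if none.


(phi U psi) at 0: need smallest j with psi[j]=1 and phi[i]=1 for all i in [0,j).
Scan from step 0:
  step 0: phi=1, psi=0 -> continue
  step 1: phi=1, psi=0 -> continue
  step 2: psi=1 and phi held for [0,2) -> witness found
Witness step = 2

2


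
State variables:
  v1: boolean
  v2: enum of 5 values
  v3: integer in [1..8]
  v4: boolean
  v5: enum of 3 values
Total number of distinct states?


State space = product of domain sizes of all variables.
Domain sizes:
  v1 (boolean): 2
  v2 (enum of 5 values): 5
  v3 (integer in [1..8]): 8
  v4 (boolean): 2
  v5 (enum of 3 values): 3
Product = 2 * 5 * 8 * 2 * 3 = 480

480


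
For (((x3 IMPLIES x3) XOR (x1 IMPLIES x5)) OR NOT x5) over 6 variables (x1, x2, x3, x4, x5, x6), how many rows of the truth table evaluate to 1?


Formula: (((x3 IMPLIES x3) XOR (x1 IMPLIES x5)) OR NOT x5) over 6 vars (64 rows)
Evaluate each row (x1, x2, x3, x4, x5, x6 as bits, MSB first):
  row 0 [000000]: (((0 IMPLIES 0) XOR (0 IMPLIES 0)) OR NOT 0) -> 1
  row 1 [000001]: (((0 IMPLIES 0) XOR (0 IMPLIES 0)) OR NOT 0) -> 1
  row 2 [000010]: (((0 IMPLIES 0) XOR (0 IMPLIES 1)) OR NOT 1) -> 0
  row 3 [000011]: (((0 IMPLIES 0) XOR (0 IMPLIES 1)) OR NOT 1) -> 0
  row 4 [000100]: (((0 IMPLIES 0) XOR (0 IMPLIES 0)) OR NOT 0) -> 1
  (every remaining row is evaluated the same way; all 64 results are listed next)
Full result column, 8 rows per line (x1,x2,x3 fixed per line; x4,x5,x6 runs 000..111 left to right):
  rows 0-7 [x1,x2,x3=000]: 11001100  (ones: 4)
  rows 8-15 [x1,x2,x3=001]: 11001100  (ones: 4)
  rows 16-23 [x1,x2,x3=010]: 11001100  (ones: 4)
  rows 24-31 [x1,x2,x3=011]: 11001100  (ones: 4)
  rows 32-39 [x1,x2,x3=100]: 11001100  (ones: 4)
  rows 40-47 [x1,x2,x3=101]: 11001100  (ones: 4)
  rows 48-55 [x1,x2,x3=110]: 11001100  (ones: 4)
  rows 56-63 [x1,x2,x3=111]: 11001100  (ones: 4)
Count of 1-rows = 4+4+4+4+4+4+4+4 = 32

32


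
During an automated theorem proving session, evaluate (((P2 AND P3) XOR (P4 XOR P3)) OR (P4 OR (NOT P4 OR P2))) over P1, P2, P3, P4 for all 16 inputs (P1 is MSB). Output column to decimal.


Formula: (((P2 AND P3) XOR (P4 XOR P3)) OR (P4 OR (NOT P4 OR P2))) over P1, P2, P3, P4 (16 rows)
Evaluate each row (bits = P1,P2,P3,P4, MSB first):
  row 0 [0000]: (((0 AND 0) XOR (0 XOR 0)) OR (0 OR (NOT 0 OR 0))) -> 1
  row 1 [0001]: (((0 AND 0) XOR (1 XOR 0)) OR (1 OR (NOT 1 OR 0))) -> 1
  row 2 [0010]: (((0 AND 1) XOR (0 XOR 1)) OR (0 OR (NOT 0 OR 0))) -> 1
  row 3 [0011]: (((0 AND 1) XOR (1 XOR 1)) OR (1 OR (NOT 1 OR 0))) -> 1
  row 4 [0100]: (((1 AND 0) XOR (0 XOR 0)) OR (0 OR (NOT 0 OR 1))) -> 1
  row 5 [0101]: (((1 AND 0) XOR (1 XOR 0)) OR (1 OR (NOT 1 OR 1))) -> 1
  row 6 [0110]: (((1 AND 1) XOR (0 XOR 1)) OR (0 OR (NOT 0 OR 1))) -> 1
  row 7 [0111]: (((1 AND 1) XOR (1 XOR 1)) OR (1 OR (NOT 1 OR 1))) -> 1
  row 8 [1000]: (((0 AND 0) XOR (0 XOR 0)) OR (0 OR (NOT 0 OR 0))) -> 1
  row 9 [1001]: (((0 AND 0) XOR (1 XOR 0)) OR (1 OR (NOT 1 OR 0))) -> 1
  row 10 [1010]: (((0 AND 1) XOR (0 XOR 1)) OR (0 OR (NOT 0 OR 0))) -> 1
  row 11 [1011]: (((0 AND 1) XOR (1 XOR 1)) OR (1 OR (NOT 1 OR 0))) -> 1
  row 12 [1100]: (((1 AND 0) XOR (0 XOR 0)) OR (0 OR (NOT 0 OR 1))) -> 1
  row 13 [1101]: (((1 AND 0) XOR (1 XOR 0)) OR (1 OR (NOT 1 OR 1))) -> 1
  row 14 [1110]: (((1 AND 1) XOR (0 XOR 1)) OR (0 OR (NOT 0 OR 1))) -> 1
  row 15 [1111]: (((1 AND 1) XOR (1 XOR 1)) OR (1 OR (NOT 1 OR 1))) -> 1
Full result column, 4 rows per line (P1,P2 fixed per line; P3,P4 runs 00..11 left to right):
  rows 0-3 [P1,P2=00]: 1111  = hex F
  rows 4-7 [P1,P2=01]: 1111  = hex F
  rows 8-11 [P1,P2=10]: 1111  = hex F
  rows 12-15 [P1,P2=11]: 1111  = hex F
Output column (row 0 .. row 15) = 1111111111111111
Output column grouped in 4s = 1111 1111 1111 1111 = 0xFFFF
Convert to decimal digit by digit (value = value*16 + digit):
  F -> 15
  15*16 + 15 (F) = 255
  255*16 + 15 (F) = 4095
  4095*16 + 15 (F) = 65535
Decimal = 65535

65535


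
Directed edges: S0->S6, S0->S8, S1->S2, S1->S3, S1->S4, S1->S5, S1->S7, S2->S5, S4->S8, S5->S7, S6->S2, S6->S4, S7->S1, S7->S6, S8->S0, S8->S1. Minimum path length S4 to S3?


BFS layer-by-layer from S4:
  dist 0: {S4}
  dist 1: {S8}
  dist 2: {S0, S1}
  dist 3: {S2, S3, S5, S6, S7}
  -> S3 reached at distance 3
Shortest path length = 3

3


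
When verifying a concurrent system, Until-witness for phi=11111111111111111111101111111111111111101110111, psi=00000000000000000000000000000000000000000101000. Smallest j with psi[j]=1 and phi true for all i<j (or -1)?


(phi U psi) at 0: need smallest j with psi[j]=1 and phi[i]=1 for all i in [0,j).
Scan from step 0:
  step 0: phi=1, psi=0 -> continue
  step 1: phi=1, psi=0 -> continue
  step 2: phi=1, psi=0 -> continue
  step 3: phi=1, psi=0 -> continue
  step 21: phi=0 -> phi-prefix broken from here
  step 41: psi=1 but phi already failed -> not a witness
  step 43: psi=1 but phi already failed -> not a witness
  end of trace: no witness -> -1
Witness step = -1

-1


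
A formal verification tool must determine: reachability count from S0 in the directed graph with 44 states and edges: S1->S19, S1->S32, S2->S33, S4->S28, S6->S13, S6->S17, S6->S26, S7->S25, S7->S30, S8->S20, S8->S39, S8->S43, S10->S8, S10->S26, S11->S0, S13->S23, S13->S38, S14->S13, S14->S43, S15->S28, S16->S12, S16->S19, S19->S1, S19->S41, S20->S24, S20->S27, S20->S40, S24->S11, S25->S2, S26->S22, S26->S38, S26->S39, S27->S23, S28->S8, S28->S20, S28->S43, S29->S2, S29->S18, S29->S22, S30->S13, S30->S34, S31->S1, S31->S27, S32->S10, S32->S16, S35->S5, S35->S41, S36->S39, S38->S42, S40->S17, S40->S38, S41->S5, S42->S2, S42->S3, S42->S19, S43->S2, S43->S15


BFS from S0:
  layer 0: {S0}
Reachable set: {S0}
Count = 1

1


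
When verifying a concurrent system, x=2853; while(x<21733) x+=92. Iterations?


Step 1: x goes from 2853 toward 21733 by 92; the body runs while x<21733, so iterations = ceil((bound-start)/step)
Step 2: Distance=18880
Step 3: ceil(18880/92)=206

206


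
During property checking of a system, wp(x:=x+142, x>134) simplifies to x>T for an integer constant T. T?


Formula: wp(x:=E, P) = P[E/x] (substitute E for x in postcondition)
Step 1: Postcondition: x>134
Step 2: Substitute x+142 for x: x+142>134
Step 3: Solve for x: x > 134-142 = -8

-8


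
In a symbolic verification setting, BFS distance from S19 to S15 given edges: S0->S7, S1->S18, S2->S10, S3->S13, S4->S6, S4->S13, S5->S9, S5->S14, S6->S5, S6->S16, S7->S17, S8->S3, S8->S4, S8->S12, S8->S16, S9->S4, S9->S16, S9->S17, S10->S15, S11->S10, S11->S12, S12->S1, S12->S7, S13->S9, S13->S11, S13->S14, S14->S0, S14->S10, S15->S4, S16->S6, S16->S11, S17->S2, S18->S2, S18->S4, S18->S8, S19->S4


BFS layer-by-layer from S19:
  dist 0: {S19}
  dist 1: {S4}
  dist 2: {S6, S13}
  dist 3: {S5, S9, S11, S14, S16}
  dist 4: {S0, S10, S12, S17}
  dist 5: {S1, S2, S7, S15}
  -> S15 reached at distance 5
Shortest path length = 5

5


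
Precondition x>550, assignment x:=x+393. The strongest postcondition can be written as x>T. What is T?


Formula: sp(P, x:=E) = exists old_x. (x = E[old_x/x]) AND P[old_x/x] (old_x is the value of x before the assignment; eliminate old_x by solving x = E[old_x/x] for old_x)
Step 1: Precondition P: x>550, i.e. old_x > 550
Step 2: Assignment gives x = old_x + 393, so old_x = x - 393
Step 3: Substitute into P: x - 393 > 550
Step 4: Simplify: x > 550+393 = 943

943


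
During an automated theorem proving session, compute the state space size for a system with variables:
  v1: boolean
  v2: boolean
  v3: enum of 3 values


State space = product of domain sizes of all variables.
Domain sizes:
  v1 (boolean): 2
  v2 (boolean): 2
  v3 (enum of 3 values): 3
Product = 2 * 2 * 3 = 12

12


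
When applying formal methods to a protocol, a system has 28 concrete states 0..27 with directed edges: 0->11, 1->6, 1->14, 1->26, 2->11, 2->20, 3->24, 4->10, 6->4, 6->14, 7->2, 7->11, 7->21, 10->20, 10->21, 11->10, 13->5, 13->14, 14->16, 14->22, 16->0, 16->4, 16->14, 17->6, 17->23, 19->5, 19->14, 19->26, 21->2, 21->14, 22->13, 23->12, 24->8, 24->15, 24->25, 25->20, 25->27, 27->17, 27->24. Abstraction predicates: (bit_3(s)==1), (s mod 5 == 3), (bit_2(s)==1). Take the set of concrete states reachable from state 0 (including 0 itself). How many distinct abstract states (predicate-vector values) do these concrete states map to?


BFS from 0:
Concrete reachable: {0, 2, 4, 5, 10, 11, 13, 14, 16, 20, 21, 22}
Abstract via predicates (bit_3(s)==1), (s mod 5 == 3), (bit_2(s)==1):
  (0,0,0) <- {0, 2, 16}
  (0,0,1) <- {4, 5, 20, 21, 22}
  (1,0,0) <- {10, 11}
  (1,0,1) <- {14}
  (1,1,1) <- {13}
Distinct abstract states = 5

5


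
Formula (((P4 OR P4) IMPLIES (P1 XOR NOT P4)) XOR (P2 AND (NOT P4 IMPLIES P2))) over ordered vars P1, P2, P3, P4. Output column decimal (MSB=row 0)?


Formula: (((P4 OR P4) IMPLIES (P1 XOR NOT P4)) XOR (P2 AND (NOT P4 IMPLIES P2))) over P1, P2, P3, P4 (16 rows)
Evaluate each row (bits = P1,P2,P3,P4, MSB first):
  row 0 [0000]: (((0 OR 0) IMPLIES (0 XOR NOT 0)) XOR (0 AND (NOT 0 IMPLIES 0))) -> 1
  row 1 [0001]: (((1 OR 1) IMPLIES (0 XOR NOT 1)) XOR (0 AND (NOT 1 IMPLIES 0))) -> 0
  row 2 [0010]: (((0 OR 0) IMPLIES (0 XOR NOT 0)) XOR (0 AND (NOT 0 IMPLIES 0))) -> 1
  row 3 [0011]: (((1 OR 1) IMPLIES (0 XOR NOT 1)) XOR (0 AND (NOT 1 IMPLIES 0))) -> 0
  row 4 [0100]: (((0 OR 0) IMPLIES (0 XOR NOT 0)) XOR (1 AND (NOT 0 IMPLIES 1))) -> 0
  row 5 [0101]: (((1 OR 1) IMPLIES (0 XOR NOT 1)) XOR (1 AND (NOT 1 IMPLIES 1))) -> 1
  row 6 [0110]: (((0 OR 0) IMPLIES (0 XOR NOT 0)) XOR (1 AND (NOT 0 IMPLIES 1))) -> 0
  row 7 [0111]: (((1 OR 1) IMPLIES (0 XOR NOT 1)) XOR (1 AND (NOT 1 IMPLIES 1))) -> 1
  row 8 [1000]: (((0 OR 0) IMPLIES (1 XOR NOT 0)) XOR (0 AND (NOT 0 IMPLIES 0))) -> 1
  row 9 [1001]: (((1 OR 1) IMPLIES (1 XOR NOT 1)) XOR (0 AND (NOT 1 IMPLIES 0))) -> 1
  row 10 [1010]: (((0 OR 0) IMPLIES (1 XOR NOT 0)) XOR (0 AND (NOT 0 IMPLIES 0))) -> 1
  row 11 [1011]: (((1 OR 1) IMPLIES (1 XOR NOT 1)) XOR (0 AND (NOT 1 IMPLIES 0))) -> 1
  row 12 [1100]: (((0 OR 0) IMPLIES (1 XOR NOT 0)) XOR (1 AND (NOT 0 IMPLIES 1))) -> 0
  row 13 [1101]: (((1 OR 1) IMPLIES (1 XOR NOT 1)) XOR (1 AND (NOT 1 IMPLIES 1))) -> 0
  row 14 [1110]: (((0 OR 0) IMPLIES (1 XOR NOT 0)) XOR (1 AND (NOT 0 IMPLIES 1))) -> 0
  row 15 [1111]: (((1 OR 1) IMPLIES (1 XOR NOT 1)) XOR (1 AND (NOT 1 IMPLIES 1))) -> 0
Full result column, 4 rows per line (P1,P2 fixed per line; P3,P4 runs 00..11 left to right):
  rows 0-3 [P1,P2=00]: 1010  = hex A
  rows 4-7 [P1,P2=01]: 0101  = hex 5
  rows 8-11 [P1,P2=10]: 1111  = hex F
  rows 12-15 [P1,P2=11]: 0000  = hex 0
Output column (row 0 .. row 15) = 1010010111110000
Output column grouped in 4s = 1010 0101 1111 0000 = 0xA5F0
Convert to decimal digit by digit (value = value*16 + digit):
  A -> 10
  10*16 + 5 = 165
  165*16 + 15 (F) = 2655
  2655*16 + 0 = 42480
Decimal = 42480

42480
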